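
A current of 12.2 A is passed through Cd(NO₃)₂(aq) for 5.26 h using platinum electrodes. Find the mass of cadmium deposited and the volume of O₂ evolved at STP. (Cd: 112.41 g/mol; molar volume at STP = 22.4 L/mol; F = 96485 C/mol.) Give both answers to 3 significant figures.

Q = 12.2 × 18936 = 2.310×10^5 C; n(e⁻) = 2.310×10^5 / 96485 = 2.394 mol
Cathode: Cd²⁺ + 2e⁻ → Cd → n(Cd) = 2.394/2 = 1.197 mol → 135 g
Anode: 2H₂O → O₂ + 4H⁺ + 4e⁻ → n(O₂) = 2.394/4 = 0.5985 mol → 13.4 L

135 g Cd; 13.4 L O₂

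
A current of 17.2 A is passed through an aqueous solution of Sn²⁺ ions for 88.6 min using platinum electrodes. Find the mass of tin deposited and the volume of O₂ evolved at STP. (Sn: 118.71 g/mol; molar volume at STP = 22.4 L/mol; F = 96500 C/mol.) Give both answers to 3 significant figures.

56.2 g Sn; 5.31 L O₂

Q = 17.2 × 5316 = 91440 C; n(e⁻) = 91440 / 96500 = 0.9476 mol
Cathode: Sn²⁺ + 2e⁻ → Sn → n(Sn) = 0.9476/2 = 0.4738 mol → 56.2 g
Anode: 2H₂O → O₂ + 4H⁺ + 4e⁻ → n(O₂) = 0.9476/4 = 0.2369 mol → 5.31 L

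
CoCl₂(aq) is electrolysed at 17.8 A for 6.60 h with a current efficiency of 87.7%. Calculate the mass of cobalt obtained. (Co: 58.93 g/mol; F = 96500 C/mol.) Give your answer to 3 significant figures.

Q = 17.8 × 23760 = 4.229×10^5 C
n(e⁻) = 4.229×10^5 / 96500 = 4.382 mol
Co²⁺ + 2e⁻ → Co, so theoretical m(Co) = 2.191 × 58.93 = 129.1 g
Actual mass = 87.7% × 129.1 = 113 g

113 g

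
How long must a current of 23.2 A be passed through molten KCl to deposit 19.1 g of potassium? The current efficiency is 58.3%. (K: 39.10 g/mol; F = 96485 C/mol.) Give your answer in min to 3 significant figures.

58.1 min

n(K) = 19.1 / 39.10 = 0.4885 mol
K⁺ + e⁻ → K, so n(e⁻) = 0.4885 mol
Q = 0.4885 × 96485 / 0.583 = 80850 C
t = Q / I = 80850 / 23.2 = 3485 s = 58.1 min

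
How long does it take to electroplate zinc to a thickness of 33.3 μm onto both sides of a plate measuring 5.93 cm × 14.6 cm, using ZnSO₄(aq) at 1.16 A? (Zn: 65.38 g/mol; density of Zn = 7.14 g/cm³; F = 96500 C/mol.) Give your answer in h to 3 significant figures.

Plated area = 2 × 5.93 × 14.6 = 173.2 cm²
Volume = 173.2 × 33.3×10⁻⁴ cm = 0.5768 cm³
m(Zn) = 0.5768 × 7.14 = 4.118 g
n(Zn) = 4.118 / 65.38 = 0.06299 mol; n(e⁻) = 2 × 0.06299 = 0.1260 mol
Q = 0.1260 × 96500 = 12160 C
t = 12160 / 1.16 = 10480 s = 2.91 h

2.91 h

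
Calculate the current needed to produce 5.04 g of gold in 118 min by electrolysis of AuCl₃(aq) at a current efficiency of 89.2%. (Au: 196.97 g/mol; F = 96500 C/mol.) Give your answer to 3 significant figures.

n(Au) = 5.04 / 196.97 = 0.02559 mol
Au³⁺ + 3e⁻ → Au, so n(e⁻) = 3 × 0.02559 = 0.07677 mol
Q = 0.07677 × 96500 / 0.892 = 8305 C
I = Q / t = 8305 / 7080 s = 1.17 A

1.17 A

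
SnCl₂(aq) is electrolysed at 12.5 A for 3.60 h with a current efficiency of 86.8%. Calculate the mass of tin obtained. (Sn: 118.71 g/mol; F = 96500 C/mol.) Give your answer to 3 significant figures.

Q = 12.5 × 12960 = 1.620×10^5 C
n(e⁻) = 1.620×10^5 / 96500 = 1.679 mol
Sn²⁺ + 2e⁻ → Sn, so theoretical m(Sn) = 0.8395 × 118.71 = 99.66 g
Actual mass = 86.8% × 99.66 = 86.5 g

86.5 g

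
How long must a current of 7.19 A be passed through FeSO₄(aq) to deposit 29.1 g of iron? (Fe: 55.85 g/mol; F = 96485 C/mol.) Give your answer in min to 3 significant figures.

233 min

n(Fe) = 29.1 / 55.85 = 0.5210 mol
Fe²⁺ + 2e⁻ → Fe, so n(e⁻) = 2 × 0.5210 = 1.042 mol
Q = 1.042 × 96485 = 1.005×10^5 C
t = Q / I = 1.005×10^5 / 7.19 = 13980 s = 233 min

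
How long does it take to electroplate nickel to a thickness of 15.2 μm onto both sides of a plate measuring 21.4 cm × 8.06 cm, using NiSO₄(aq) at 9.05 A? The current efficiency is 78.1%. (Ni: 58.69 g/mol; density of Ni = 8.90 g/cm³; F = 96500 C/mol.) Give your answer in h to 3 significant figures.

Plated area = 2 × 21.4 × 8.06 = 345.0 cm²
Volume = 345.0 × 15.2×10⁻⁴ cm = 0.5244 cm³
m(Ni) = 0.5244 × 8.90 = 4.667 g
n(Ni) = 4.667 / 58.69 = 0.07952 mol; n(e⁻) = 2 × 0.07952 = 0.1590 mol
Q = 0.1590 × 96500 / 0.781 = 19650 C
t = 19650 / 9.05 = 2171 s = 0.603 h

0.603 h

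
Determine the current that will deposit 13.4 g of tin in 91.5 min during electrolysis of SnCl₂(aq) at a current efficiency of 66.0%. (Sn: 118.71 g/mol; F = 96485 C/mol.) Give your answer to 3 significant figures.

6.01 A

n(Sn) = 13.4 / 118.71 = 0.1129 mol
Sn²⁺ + 2e⁻ → Sn, so n(e⁻) = 2 × 0.1129 = 0.2258 mol
Q = 0.2258 × 96485 / 0.660 = 33010 C
I = Q / t = 33010 / 5490 s = 6.01 A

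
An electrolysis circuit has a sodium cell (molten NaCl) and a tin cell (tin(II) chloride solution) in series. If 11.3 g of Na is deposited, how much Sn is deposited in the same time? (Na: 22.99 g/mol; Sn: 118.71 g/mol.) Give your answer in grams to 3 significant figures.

29.2 g

n(Na) = 11.3 / 22.99 = 0.4915 mol
Na⁺ + e⁻ → Na, so n(e⁻) = 0.4915 mol
Same current for the same time ⇒ same n(e⁻) = 0.4915 mol in both cells.
Sn²⁺ + 2e⁻ → Sn, so n(Sn) = 0.4915 / 2 = 0.2458 mol
m(Sn) = 0.2458 × 118.71 = 29.2 g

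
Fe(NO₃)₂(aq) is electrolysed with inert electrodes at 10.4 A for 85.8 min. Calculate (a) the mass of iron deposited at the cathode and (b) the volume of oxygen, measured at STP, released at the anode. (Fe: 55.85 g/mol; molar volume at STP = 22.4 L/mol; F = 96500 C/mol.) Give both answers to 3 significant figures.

Q = 10.4 × 5148 = 53540 C; n(e⁻) = 53540 / 96500 = 0.5548 mol
Cathode: Fe²⁺ + 2e⁻ → Fe → n(Fe) = 0.5548/2 = 0.2774 mol → 15.5 g
Anode: 2H₂O → O₂ + 4H⁺ + 4e⁻ → n(O₂) = 0.5548/4 = 0.1387 mol → 3.11 L

15.5 g Fe; 3.11 L O₂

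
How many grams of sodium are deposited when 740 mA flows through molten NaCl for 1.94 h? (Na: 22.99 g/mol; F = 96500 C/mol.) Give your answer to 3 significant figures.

1.23 g

Q = It = 0.740 × 6984 = 5168 C
n(e⁻) = 5168 / 96500 = 0.05355 mol
Na⁺ + e⁻ → Na, so n(Na) = 0.05355 mol
m = 0.05355 × 22.99 = 1.23 g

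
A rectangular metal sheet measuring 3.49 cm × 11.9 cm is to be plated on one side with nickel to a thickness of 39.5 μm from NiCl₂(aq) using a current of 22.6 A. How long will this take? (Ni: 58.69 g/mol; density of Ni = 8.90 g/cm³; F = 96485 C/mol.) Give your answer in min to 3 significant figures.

Plated area = 3.49 × 11.9 = 41.53 cm²
Volume = 41.53 × 39.5×10⁻⁴ cm = 0.1640 cm³
m(Ni) = 0.1640 × 8.90 = 1.460 g
n(Ni) = 1.460 / 58.69 = 0.02488 mol; n(e⁻) = 2 × 0.02488 = 0.04976 mol
Q = 0.04976 × 96485 = 4801 C
t = 4801 / 22.6 = 212.4 s = 3.54 min

3.54 min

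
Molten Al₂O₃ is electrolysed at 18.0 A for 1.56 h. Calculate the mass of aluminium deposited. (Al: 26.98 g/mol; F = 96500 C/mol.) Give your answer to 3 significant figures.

9.42 g

Q = 18.0 A × 5616 s = 1.011×10^5 C
Moles of electrons = 1.011×10^5 / 96500 = 1.048 mol
Al³⁺ + 3e⁻ → Al, so n(Al) = 1.048 / 3 = 0.3493 mol
m = 0.3493 × 26.98 = 9.42 g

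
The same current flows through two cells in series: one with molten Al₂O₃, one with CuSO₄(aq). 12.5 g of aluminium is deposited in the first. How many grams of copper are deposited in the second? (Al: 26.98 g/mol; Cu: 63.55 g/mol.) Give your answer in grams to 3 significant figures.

44.2 g

n(Al) = 12.5 / 26.98 = 0.4633 mol
Al³⁺ + 3e⁻ → Al, so n(e⁻) = 3 × 0.4633 = 1.390 mol
Same current for the same time ⇒ same n(e⁻) = 1.390 mol in both cells.
Cu²⁺ + 2e⁻ → Cu, so n(Cu) = 1.390 / 2 = 0.6950 mol
m(Cu) = 0.6950 × 63.55 = 44.2 g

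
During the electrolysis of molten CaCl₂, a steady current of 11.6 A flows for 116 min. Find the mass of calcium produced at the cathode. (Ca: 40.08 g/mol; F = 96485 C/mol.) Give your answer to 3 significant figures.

Charge passed = 11.6 × 6960 = 80740 C
Moles of electrons = 80740 / 96485 = 0.8368 mol
Ca²⁺ + 2e⁻ → Ca, so n(Ca) = 0.8368 / 2 = 0.4184 mol
m = 0.4184 × 40.08 = 16.8 g

16.8 g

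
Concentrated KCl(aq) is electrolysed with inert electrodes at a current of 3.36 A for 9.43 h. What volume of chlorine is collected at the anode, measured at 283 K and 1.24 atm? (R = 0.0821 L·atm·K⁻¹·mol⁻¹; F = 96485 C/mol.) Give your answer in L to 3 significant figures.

Q = It = 3.36 × 33948 = 1.141×10^5 C
n(e⁻) = 1.141×10^5 / 96485 = 1.183 mol
2Cl⁻ → Cl₂ + 2e⁻, so n(Cl₂) = 1.183 / 2 = 0.5915 mol
V = nRT/P = 0.5915 × 0.0821 × 283 / 1.24 = 11.08 L

11.1 L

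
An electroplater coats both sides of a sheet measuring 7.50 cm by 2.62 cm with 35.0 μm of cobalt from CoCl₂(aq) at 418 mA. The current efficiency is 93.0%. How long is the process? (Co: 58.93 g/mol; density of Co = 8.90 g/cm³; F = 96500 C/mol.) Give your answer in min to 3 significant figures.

172 min

Plated area = 2 × 7.50 × 2.62 = 39.30 cm²
Volume = 39.30 × 35.0×10⁻⁴ cm = 0.1376 cm³
m(Co) = 0.1376 × 8.90 = 1.225 g
n(Co) = 1.225 / 58.93 = 0.02079 mol; n(e⁻) = 2 × 0.02079 = 0.04158 mol
Q = 0.04158 × 96500 / 0.930 = 4314 C
t = 4314 / 0.418 = 10320 s = 172 min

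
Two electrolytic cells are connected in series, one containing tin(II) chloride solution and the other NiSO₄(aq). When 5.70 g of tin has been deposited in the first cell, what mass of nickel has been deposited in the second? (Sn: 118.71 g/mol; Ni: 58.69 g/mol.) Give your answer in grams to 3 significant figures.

2.82 g

n(Sn) = 5.70 / 118.71 = 0.04802 mol
Sn²⁺ + 2e⁻ → Sn, so n(e⁻) = 2 × 0.04802 = 0.09604 mol
The cells are in series, so the same charge (and hence the same n(e⁻) = 0.09604 mol) passes through both.
Ni²⁺ + 2e⁻ → Ni, so n(Ni) = 0.09604 / 2 = 0.04802 mol
m(Ni) = 0.04802 × 58.69 = 2.82 g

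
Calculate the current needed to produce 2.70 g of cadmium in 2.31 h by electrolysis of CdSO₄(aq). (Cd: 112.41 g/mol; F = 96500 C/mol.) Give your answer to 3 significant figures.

0.557 A

n(Cd) = 2.70 / 112.41 = 0.02402 mol
Cd²⁺ + 2e⁻ → Cd, so n(e⁻) = 2 × 0.02402 = 0.04804 mol
Q = 0.04804 × 96500 = 4636 C
I = Q / t = 4636 / 8316 s = 0.557 A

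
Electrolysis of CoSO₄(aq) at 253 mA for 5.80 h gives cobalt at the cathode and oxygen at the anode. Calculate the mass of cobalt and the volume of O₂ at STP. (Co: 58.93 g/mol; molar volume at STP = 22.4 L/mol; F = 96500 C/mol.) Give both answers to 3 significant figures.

Q = 0.253 × 20880 = 5283 C; n(e⁻) = 5283 / 96500 = 0.05475 mol
Cathode: Co²⁺ + 2e⁻ → Co → n(Co) = 0.05475/2 = 0.02738 mol → 1.61 g
Anode: 2H₂O → O₂ + 4H⁺ + 4e⁻ → n(O₂) = 0.05475/4 = 0.01369 mol → 0.307 L

1.61 g Co; 0.307 L O₂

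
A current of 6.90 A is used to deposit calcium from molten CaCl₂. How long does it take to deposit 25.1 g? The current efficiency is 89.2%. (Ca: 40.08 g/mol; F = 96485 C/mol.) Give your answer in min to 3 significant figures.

327 min

n(Ca) = 25.1 / 40.08 = 0.6262 mol
Ca²⁺ + 2e⁻ → Ca, so n(e⁻) = 2 × 0.6262 = 1.252 mol
Q = 1.252 × 96485 / 0.892 = 1.354×10^5 C
t = Q / I = 1.354×10^5 / 6.90 = 19620 s = 327 min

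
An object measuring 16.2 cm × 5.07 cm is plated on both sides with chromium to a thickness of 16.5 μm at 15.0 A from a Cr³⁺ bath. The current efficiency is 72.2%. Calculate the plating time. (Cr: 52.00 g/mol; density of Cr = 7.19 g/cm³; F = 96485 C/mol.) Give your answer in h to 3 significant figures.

0.278 h

Plated area = 2 × 16.2 × 5.07 = 164.3 cm²
Volume = 164.3 × 16.5×10⁻⁴ cm = 0.2711 cm³
m(Cr) = 0.2711 × 7.19 = 1.949 g
n(Cr) = 1.949 / 52.00 = 0.03748 mol; n(e⁻) = 3 × 0.03748 = 0.1124 mol
Q = 0.1124 × 96485 / 0.722 = 15020 C
t = 15020 / 15.0 = 1001 s = 0.278 h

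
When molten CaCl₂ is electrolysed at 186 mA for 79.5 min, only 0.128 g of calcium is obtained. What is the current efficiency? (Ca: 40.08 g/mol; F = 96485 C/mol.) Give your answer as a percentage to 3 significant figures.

69.5%

Q = 0.186 × 4770 = 887.2 C
n(e⁻) = 887.2 / 96485 = 0.009195 mol
Ca²⁺ + 2e⁻ → Ca, so theoretical n(Ca) = 0.004598 mol → 0.1843 g
Efficiency = 0.128 / 0.1843 = 0.6945 = 69.5%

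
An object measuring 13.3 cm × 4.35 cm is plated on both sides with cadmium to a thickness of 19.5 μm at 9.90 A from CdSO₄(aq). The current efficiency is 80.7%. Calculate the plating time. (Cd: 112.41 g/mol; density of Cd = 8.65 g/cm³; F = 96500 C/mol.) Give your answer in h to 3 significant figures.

0.117 h

Plated area = 2 × 13.3 × 4.35 = 115.7 cm²
Volume = 115.7 × 19.5×10⁻⁴ cm = 0.2256 cm³
m(Cd) = 0.2256 × 8.65 = 1.951 g
n(Cd) = 1.951 / 112.41 = 0.01736 mol; n(e⁻) = 2 × 0.01736 = 0.03472 mol
Q = 0.03472 × 96500 / 0.807 = 4152 C
t = 4152 / 9.90 = 419.4 s = 0.117 h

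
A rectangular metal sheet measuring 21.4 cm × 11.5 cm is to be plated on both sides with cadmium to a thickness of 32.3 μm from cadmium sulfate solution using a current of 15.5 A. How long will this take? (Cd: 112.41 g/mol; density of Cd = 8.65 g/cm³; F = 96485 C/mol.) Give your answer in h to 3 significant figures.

Plated area = 2 × 21.4 × 11.5 = 492.2 cm²
Volume = 492.2 × 32.3×10⁻⁴ cm = 1.590 cm³
m(Cd) = 1.590 × 8.65 = 13.75 g
n(Cd) = 13.75 / 112.41 = 0.1223 mol; n(e⁻) = 2 × 0.1223 = 0.2446 mol
Q = 0.2446 × 96485 = 23600 C
t = 23600 / 15.5 = 1523 s = 0.423 h

0.423 h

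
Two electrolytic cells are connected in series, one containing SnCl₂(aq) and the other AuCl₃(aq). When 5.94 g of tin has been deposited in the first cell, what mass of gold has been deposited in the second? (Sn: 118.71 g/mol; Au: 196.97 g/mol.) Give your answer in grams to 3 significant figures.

6.57 g

n(Sn) = 5.94 / 118.71 = 0.05004 mol
Sn²⁺ + 2e⁻ → Sn, so n(e⁻) = 2 × 0.05004 = 0.1001 mol
Since the cells are in series, n(e⁻) in the Au cell is also 0.1001 mol.
Au³⁺ + 3e⁻ → Au, so n(Au) = 0.1001 / 3 = 0.03337 mol
m(Au) = 0.03337 × 196.97 = 6.57 g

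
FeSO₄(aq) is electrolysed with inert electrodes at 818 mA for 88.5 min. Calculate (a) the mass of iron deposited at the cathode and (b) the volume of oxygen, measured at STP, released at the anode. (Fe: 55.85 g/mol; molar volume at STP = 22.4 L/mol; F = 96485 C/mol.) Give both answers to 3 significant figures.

Q = 0.818 × 5310 = 4344 C; n(e⁻) = 4344 / 96485 = 0.04502 mol
Cathode: Fe²⁺ + 2e⁻ → Fe → n(Fe) = 0.04502/2 = 0.02251 mol → 1.26 g
Anode: 2H₂O → O₂ + 4H⁺ + 4e⁻ → n(O₂) = 0.04502/4 = 0.01126 mol → 0.252 L

1.26 g Fe; 0.252 L O₂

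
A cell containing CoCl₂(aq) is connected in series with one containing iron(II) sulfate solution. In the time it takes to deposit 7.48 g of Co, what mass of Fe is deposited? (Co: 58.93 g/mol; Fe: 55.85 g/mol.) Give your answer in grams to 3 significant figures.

n(Co) = 7.48 / 58.93 = 0.1269 mol
Co²⁺ + 2e⁻ → Co, so n(e⁻) = 2 × 0.1269 = 0.2538 mol
In series, the same 0.2538 mol of electrons flows through the second cell.
Fe²⁺ + 2e⁻ → Fe, so n(Fe) = 0.2538 / 2 = 0.1269 mol
m(Fe) = 0.1269 × 55.85 = 7.09 g

7.09 g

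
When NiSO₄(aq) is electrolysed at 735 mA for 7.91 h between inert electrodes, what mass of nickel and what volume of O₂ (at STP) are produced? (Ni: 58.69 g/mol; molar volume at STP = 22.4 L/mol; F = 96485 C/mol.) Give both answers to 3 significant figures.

6.37 g Ni; 1.21 L O₂

Q = 0.735 × 28476 = 20930 C; n(e⁻) = 20930 / 96485 = 0.2169 mol
Cathode: Ni²⁺ + 2e⁻ → Ni → n(Ni) = 0.2169/2 = 0.1085 mol → 6.37 g
Anode: 2H₂O → O₂ + 4H⁺ + 4e⁻ → n(O₂) = 0.2169/4 = 0.05423 mol → 1.21 L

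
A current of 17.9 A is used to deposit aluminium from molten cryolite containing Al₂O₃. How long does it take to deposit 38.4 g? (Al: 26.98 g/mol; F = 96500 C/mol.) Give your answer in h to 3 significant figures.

6.39 h

n(Al) = 38.4 / 26.98 = 1.423 mol
Al³⁺ + 3e⁻ → Al, so n(e⁻) = 3 × 1.423 = 4.269 mol
Q = 4.269 × 96500 = 4.120×10^5 C
t = Q / I = 4.120×10^5 / 17.9 = 23020 s = 6.39 h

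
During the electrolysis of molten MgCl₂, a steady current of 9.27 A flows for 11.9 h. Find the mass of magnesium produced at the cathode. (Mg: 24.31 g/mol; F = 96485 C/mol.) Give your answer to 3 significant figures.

Q = 9.27 A × 42840 s = 3.971×10^5 C
n(e⁻) = Q/F = 3.971×10^5/96485 = 4.116 mol
Mg²⁺ + 2e⁻ → Mg, so n(Mg) = 4.116 / 2 = 2.058 mol
m = 2.058 × 24.31 = 50.0 g

50.0 g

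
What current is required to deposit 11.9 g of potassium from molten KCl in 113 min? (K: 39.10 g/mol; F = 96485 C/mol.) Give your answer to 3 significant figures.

n(K) = 11.9 / 39.10 = 0.3043 mol
K⁺ + e⁻ → K, so n(e⁻) = 0.3043 mol
Q = 0.3043 × 96485 = 29360 C
I = Q / t = 29360 / 6780 s = 4.33 A

4.33 A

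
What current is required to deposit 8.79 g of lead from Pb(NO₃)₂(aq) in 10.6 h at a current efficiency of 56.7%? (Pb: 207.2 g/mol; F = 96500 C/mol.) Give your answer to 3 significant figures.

0.378 A

n(Pb) = 8.79 / 207.2 = 0.04242 mol
Pb²⁺ + 2e⁻ → Pb, so n(e⁻) = 2 × 0.04242 = 0.08484 mol
Q = 0.08484 × 96500 / 0.567 = 14440 C
I = Q / t = 14440 / 38160 s = 0.378 A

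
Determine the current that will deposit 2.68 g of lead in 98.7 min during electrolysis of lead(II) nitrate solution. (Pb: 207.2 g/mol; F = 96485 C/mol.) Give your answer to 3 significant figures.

0.421 A

n(Pb) = 2.68 / 207.2 = 0.01293 mol
Pb²⁺ + 2e⁻ → Pb, so n(e⁻) = 2 × 0.01293 = 0.02586 mol
Q = 0.02586 × 96485 = 2495 C
I = Q / t = 2495 / 5922 s = 0.421 A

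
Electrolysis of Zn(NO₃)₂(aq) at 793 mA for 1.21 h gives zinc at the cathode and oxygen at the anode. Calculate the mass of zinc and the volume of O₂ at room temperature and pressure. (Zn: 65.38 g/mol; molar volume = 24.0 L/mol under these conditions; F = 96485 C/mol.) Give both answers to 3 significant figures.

Q = 0.793 × 4356 = 3454 C; n(e⁻) = 3454 / 96485 = 0.03580 mol
Cathode: Zn²⁺ + 2e⁻ → Zn → n(Zn) = 0.03580/2 = 0.01790 mol → 1.17 g
Anode: 2H₂O → O₂ + 4H⁺ + 4e⁻ → n(O₂) = 0.03580/4 = 0.008950 mol → 0.215 L

1.17 g Zn; 0.215 L O₂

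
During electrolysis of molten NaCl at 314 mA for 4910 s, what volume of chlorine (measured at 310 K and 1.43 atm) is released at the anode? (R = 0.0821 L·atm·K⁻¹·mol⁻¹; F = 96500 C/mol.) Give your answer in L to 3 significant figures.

Q = It = 0.314 × 4910 = 1542 C
n(e⁻) = Q/F = 1542/96500 = 0.01598 mol
2Cl⁻ → Cl₂ + 2e⁻, so n(Cl₂) = 0.01598 / 2 = 0.007990 mol
V = nRT/P = 0.007990 × 0.0821 × 310 / 1.43 = 0.1422 L

0.142 L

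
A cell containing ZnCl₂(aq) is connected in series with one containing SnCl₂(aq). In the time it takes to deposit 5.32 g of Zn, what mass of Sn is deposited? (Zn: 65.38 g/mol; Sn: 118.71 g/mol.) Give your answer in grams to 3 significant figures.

n(Zn) = 5.32 / 65.38 = 0.08137 mol
Zn²⁺ + 2e⁻ → Zn, so n(e⁻) = 2 × 0.08137 = 0.1627 mol
In series, the same 0.1627 mol of electrons flows through the second cell.
Sn²⁺ + 2e⁻ → Sn, so n(Sn) = 0.1627 / 2 = 0.08135 mol
m(Sn) = 0.08135 × 118.71 = 9.66 g

9.66 g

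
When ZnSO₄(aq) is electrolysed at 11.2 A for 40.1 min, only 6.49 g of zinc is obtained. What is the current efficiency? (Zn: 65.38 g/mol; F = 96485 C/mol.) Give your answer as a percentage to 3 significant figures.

71.1%

Q = 11.2 × 2406 = 26950 C
n(e⁻) = 26950 / 96485 = 0.2793 mol
Zn²⁺ + 2e⁻ → Zn, so theoretical n(Zn) = 0.1397 mol → 9.134 g
Efficiency = 6.49 / 9.134 = 0.7105 = 71.1%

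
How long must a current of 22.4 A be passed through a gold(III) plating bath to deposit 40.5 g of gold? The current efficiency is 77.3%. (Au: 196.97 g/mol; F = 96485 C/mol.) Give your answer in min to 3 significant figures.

n(Au) = 40.5 / 196.97 = 0.2056 mol
Au³⁺ + 3e⁻ → Au, so n(e⁻) = 3 × 0.2056 = 0.6168 mol
Q = 0.6168 × 96485 / 0.773 = 76990 C
t = Q / I = 76990 / 22.4 = 3437 s = 57.3 min

57.3 min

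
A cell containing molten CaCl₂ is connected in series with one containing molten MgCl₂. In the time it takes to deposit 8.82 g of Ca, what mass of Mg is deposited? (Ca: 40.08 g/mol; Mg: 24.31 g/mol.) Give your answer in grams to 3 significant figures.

n(Ca) = 8.82 / 40.08 = 0.2201 mol
Ca²⁺ + 2e⁻ → Ca, so n(e⁻) = 2 × 0.2201 = 0.4402 mol
The cells are in series, so the same charge (and hence the same n(e⁻) = 0.4402 mol) passes through both.
Mg²⁺ + 2e⁻ → Mg, so n(Mg) = 0.4402 / 2 = 0.2201 mol
m(Mg) = 0.2201 × 24.31 = 5.35 g

5.35 g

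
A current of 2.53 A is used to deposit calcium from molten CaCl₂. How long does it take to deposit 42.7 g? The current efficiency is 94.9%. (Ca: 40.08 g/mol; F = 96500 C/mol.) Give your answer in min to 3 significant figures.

1430 min

n(Ca) = 42.7 / 40.08 = 1.065 mol
Ca²⁺ + 2e⁻ → Ca, so n(e⁻) = 2 × 1.065 = 2.130 mol
Q = 2.130 × 96500 / 0.949 = 2.166×10^5 C
t = Q / I = 2.166×10^5 / 2.53 = 85610 s = 1430 min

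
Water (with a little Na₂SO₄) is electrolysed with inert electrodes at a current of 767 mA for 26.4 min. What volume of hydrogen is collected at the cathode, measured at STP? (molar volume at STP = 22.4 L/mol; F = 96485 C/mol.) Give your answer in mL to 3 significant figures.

Charge passed = 0.767 × 1584 = 1215 C
Moles of electrons = 1215 / 96485 = 0.01259 mol
2H⁺ + 2e⁻ → H₂, so n(H₂) = 0.01259 / 2 = 0.006295 mol
V = 0.006295 × 22.4 = 0.1410 L
= 141 mL

141 mL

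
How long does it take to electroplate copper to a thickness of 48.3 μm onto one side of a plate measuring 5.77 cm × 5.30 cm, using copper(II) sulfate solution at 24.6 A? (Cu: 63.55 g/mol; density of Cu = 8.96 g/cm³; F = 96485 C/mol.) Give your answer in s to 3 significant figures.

163 s

Plated area = 5.77 × 5.30 = 30.58 cm²
Volume = 30.58 × 48.3×10⁻⁴ cm = 0.1477 cm³
m(Cu) = 0.1477 × 8.96 = 1.323 g
n(Cu) = 1.323 / 63.55 = 0.02082 mol; n(e⁻) = 2 × 0.02082 = 0.04164 mol
Q = 0.04164 × 96485 = 4018 C
t = 4018 / 24.6 = 163.3 s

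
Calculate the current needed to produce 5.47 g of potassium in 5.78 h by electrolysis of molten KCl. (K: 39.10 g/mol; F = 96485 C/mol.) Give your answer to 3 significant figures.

n(K) = 5.47 / 39.10 = 0.1399 mol
K⁺ + e⁻ → K, so n(e⁻) = 0.1399 mol
Q = 0.1399 × 96485 = 13500 C
I = Q / t = 13500 / 20808 s = 0.649 A

0.649 A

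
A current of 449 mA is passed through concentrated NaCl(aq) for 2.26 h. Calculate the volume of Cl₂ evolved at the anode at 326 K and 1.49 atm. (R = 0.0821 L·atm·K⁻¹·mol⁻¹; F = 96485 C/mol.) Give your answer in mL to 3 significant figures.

Q = It = 0.449 × 8136 = 3653 C
Moles of electrons = 3653 / 96485 = 0.03786 mol
2Cl⁻ → Cl₂ + 2e⁻, so n(Cl₂) = 0.03786 / 2 = 0.01893 mol
V = nRT/P = 0.01893 × 0.0821 × 326 / 1.49 = 0.3400 L
= 340 mL

340 mL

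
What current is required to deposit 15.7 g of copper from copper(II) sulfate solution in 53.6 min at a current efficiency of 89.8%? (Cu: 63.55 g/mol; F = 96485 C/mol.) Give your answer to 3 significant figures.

n(Cu) = 15.7 / 63.55 = 0.2470 mol
Cu²⁺ + 2e⁻ → Cu, so n(e⁻) = 2 × 0.2470 = 0.4940 mol
Q = 0.4940 × 96485 / 0.898 = 53080 C
I = Q / t = 53080 / 3216 s = 16.5 A

16.5 A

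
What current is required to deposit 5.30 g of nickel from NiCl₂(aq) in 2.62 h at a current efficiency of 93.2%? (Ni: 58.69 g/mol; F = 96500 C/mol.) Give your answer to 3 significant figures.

n(Ni) = 5.30 / 58.69 = 0.09030 mol
Ni²⁺ + 2e⁻ → Ni, so n(e⁻) = 2 × 0.09030 = 0.1806 mol
Q = 0.1806 × 96500 / 0.932 = 18700 C
I = Q / t = 18700 / 9432 s = 1.98 A

1.98 A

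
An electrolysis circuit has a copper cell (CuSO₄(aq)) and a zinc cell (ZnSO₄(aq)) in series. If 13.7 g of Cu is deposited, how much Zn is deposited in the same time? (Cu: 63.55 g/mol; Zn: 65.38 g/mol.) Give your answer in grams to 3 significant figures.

14.1 g

n(Cu) = 13.7 / 63.55 = 0.2156 mol
Cu²⁺ + 2e⁻ → Cu, so n(e⁻) = 2 × 0.2156 = 0.4312 mol
Same current for the same time ⇒ same n(e⁻) = 0.4312 mol in both cells.
Zn²⁺ + 2e⁻ → Zn, so n(Zn) = 0.4312 / 2 = 0.2156 mol
m(Zn) = 0.2156 × 65.38 = 14.1 g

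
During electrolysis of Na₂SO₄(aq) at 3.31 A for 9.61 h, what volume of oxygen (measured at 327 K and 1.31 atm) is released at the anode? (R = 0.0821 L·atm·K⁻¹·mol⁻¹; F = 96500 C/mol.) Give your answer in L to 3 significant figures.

6.08 L

Q = 3.31 A × 34596 s = 1.145×10^5 C
n(e⁻) = Q/F = 1.145×10^5/96500 = 1.187 mol
2H₂O → O₂ + 4H⁺ + 4e⁻, so n(O₂) = 1.187 / 4 = 0.2968 mol
V = nRT/P = 0.2968 × 0.0821 × 327 / 1.31 = 6.083 L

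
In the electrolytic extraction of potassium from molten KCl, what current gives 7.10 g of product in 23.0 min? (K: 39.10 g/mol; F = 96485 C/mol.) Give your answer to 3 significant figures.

n(K) = 7.10 / 39.10 = 0.1816 mol
K⁺ + e⁻ → K, so n(e⁻) = 0.1816 mol
Q = 0.1816 × 96485 = 17520 C
I = Q / t = 17520 / 1380 s = 12.7 A

12.7 A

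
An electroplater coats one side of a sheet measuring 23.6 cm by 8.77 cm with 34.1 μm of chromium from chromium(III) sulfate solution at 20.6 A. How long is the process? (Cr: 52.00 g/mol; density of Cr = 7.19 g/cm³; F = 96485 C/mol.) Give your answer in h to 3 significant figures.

0.381 h

Plated area = 23.6 × 8.77 = 207.0 cm²
Volume = 207.0 × 34.1×10⁻⁴ cm = 0.7059 cm³
m(Cr) = 0.7059 × 7.19 = 5.075 g
n(Cr) = 5.075 / 52.00 = 0.09760 mol; n(e⁻) = 3 × 0.09760 = 0.2928 mol
Q = 0.2928 × 96485 = 28250 C
t = 28250 / 20.6 = 1371 s = 0.381 h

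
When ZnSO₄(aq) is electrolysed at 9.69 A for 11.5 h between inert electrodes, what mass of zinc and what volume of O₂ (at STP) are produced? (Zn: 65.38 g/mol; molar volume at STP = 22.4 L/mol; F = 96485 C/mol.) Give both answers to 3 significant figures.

Q = 9.69 × 41400 = 4.012×10^5 C; n(e⁻) = 4.012×10^5 / 96485 = 4.158 mol
Cathode: Zn²⁺ + 2e⁻ → Zn → n(Zn) = 4.158/2 = 2.079 mol → 136 g
Anode: 2H₂O → O₂ + 4H⁺ + 4e⁻ → n(O₂) = 4.158/4 = 1.040 mol → 23.3 L

136 g Zn; 23.3 L O₂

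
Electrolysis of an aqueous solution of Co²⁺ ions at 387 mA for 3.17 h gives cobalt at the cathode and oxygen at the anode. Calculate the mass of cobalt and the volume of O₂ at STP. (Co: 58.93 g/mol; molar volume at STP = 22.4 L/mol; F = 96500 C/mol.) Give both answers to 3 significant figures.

Q = 0.387 × 11412 = 4416 C; n(e⁻) = 4416 / 96500 = 0.04576 mol
Cathode: Co²⁺ + 2e⁻ → Co → n(Co) = 0.04576/2 = 0.02288 mol → 1.35 g
Anode: 2H₂O → O₂ + 4H⁺ + 4e⁻ → n(O₂) = 0.04576/4 = 0.01144 mol → 0.256 L

1.35 g Co; 0.256 L O₂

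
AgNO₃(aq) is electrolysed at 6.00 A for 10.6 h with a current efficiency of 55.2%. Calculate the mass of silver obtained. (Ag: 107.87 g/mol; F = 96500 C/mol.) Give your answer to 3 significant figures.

141 g

Q = 6.00 × 38160 = 2.290×10^5 C
n(e⁻) = 2.290×10^5 / 96500 = 2.373 mol
Ag⁺ + e⁻ → Ag, so theoretical m(Ag) = 2.373 × 107.87 = 256.0 g
Actual mass = 55.2% × 256.0 = 141 g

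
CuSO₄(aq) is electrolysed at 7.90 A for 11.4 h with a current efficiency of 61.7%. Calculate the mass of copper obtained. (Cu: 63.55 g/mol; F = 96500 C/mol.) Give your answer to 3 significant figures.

Q = 7.90 × 41040 = 3.242×10^5 C
n(e⁻) = 3.242×10^5 / 96500 = 3.360 mol
Cu²⁺ + 2e⁻ → Cu, so theoretical m(Cu) = 1.680 × 63.55 = 106.8 g
Actual mass = 61.7% × 106.8 = 65.9 g

65.9 g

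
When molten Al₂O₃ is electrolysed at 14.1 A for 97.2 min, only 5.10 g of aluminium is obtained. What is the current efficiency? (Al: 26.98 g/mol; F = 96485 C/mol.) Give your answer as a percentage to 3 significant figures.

Q = 14.1 × 5832 = 82230 C
n(e⁻) = 82230 / 96485 = 0.8523 mol
Al³⁺ + 3e⁻ → Al, so theoretical n(Al) = 0.2841 mol → 7.665 g
Efficiency = 5.10 / 7.665 = 0.6654 = 66.5%

66.5%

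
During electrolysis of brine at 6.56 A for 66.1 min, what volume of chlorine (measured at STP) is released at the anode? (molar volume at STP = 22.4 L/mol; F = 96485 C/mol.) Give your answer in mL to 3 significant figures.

3020 mL

Q = 6.56 A × 3966 s = 26020 C
n(e⁻) = Q/F = 26020/96485 = 0.2697 mol
2Cl⁻ → Cl₂ + 2e⁻, so n(Cl₂) = 0.2697 / 2 = 0.1349 mol
V = 0.1349 × 22.4 = 3.022 L
= 3020 mL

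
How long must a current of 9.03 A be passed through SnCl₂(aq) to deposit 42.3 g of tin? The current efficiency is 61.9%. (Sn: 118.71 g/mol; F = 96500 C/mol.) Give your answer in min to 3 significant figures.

n(Sn) = 42.3 / 118.71 = 0.3563 mol
Sn²⁺ + 2e⁻ → Sn, so n(e⁻) = 2 × 0.3563 = 0.7126 mol
Q = 0.7126 × 96500 / 0.619 = 1.111×10^5 C
t = Q / I = 1.111×10^5 / 9.03 = 12300 s = 205 min

205 min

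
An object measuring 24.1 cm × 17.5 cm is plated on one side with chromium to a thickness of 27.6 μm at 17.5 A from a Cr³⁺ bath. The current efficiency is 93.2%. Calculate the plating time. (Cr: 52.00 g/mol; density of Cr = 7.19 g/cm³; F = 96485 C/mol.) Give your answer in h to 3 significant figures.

0.793 h

Plated area = 24.1 × 17.5 = 421.8 cm²
Volume = 421.8 × 27.6×10⁻⁴ cm = 1.164 cm³
m(Cr) = 1.164 × 7.19 = 8.369 g
n(Cr) = 8.369 / 52.00 = 0.1609 mol; n(e⁻) = 3 × 0.1609 = 0.4827 mol
Q = 0.4827 × 96485 / 0.932 = 49970 C
t = 49970 / 17.5 = 2855 s = 0.793 h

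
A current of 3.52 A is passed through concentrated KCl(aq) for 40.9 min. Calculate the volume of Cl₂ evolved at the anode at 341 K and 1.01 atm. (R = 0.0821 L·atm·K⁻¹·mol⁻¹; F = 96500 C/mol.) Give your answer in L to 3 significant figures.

1.24 L

Charge passed = 3.52 × 2454 = 8638 C
Moles of electrons = 8638 / 96500 = 0.08951 mol
2Cl⁻ → Cl₂ + 2e⁻, so n(Cl₂) = 0.08951 / 2 = 0.04476 mol
V = nRT/P = 0.04476 × 0.0821 × 341 / 1.01 = 1.241 L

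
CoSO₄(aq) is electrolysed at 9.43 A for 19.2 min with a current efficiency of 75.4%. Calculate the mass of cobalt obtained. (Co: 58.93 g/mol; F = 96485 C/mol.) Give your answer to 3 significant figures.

2.50 g

Q = 9.43 × 1152 = 10860 C
n(e⁻) = 10860 / 96485 = 0.1126 mol
Co²⁺ + 2e⁻ → Co, so theoretical m(Co) = 0.05630 × 58.93 = 3.318 g
Actual mass = 75.4% × 3.318 = 2.50 g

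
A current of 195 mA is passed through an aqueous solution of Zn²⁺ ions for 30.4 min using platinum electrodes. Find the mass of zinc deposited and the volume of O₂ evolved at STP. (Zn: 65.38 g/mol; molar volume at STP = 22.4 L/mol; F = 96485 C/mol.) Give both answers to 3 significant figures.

0.121 g Zn; 0.0206 L O₂

Q = 0.195 × 1824 = 355.7 C; n(e⁻) = 355.7 / 96485 = 0.003687 mol
Cathode: Zn²⁺ + 2e⁻ → Zn → n(Zn) = 0.003687/2 = 0.001844 mol → 0.121 g
Anode: 2H₂O → O₂ + 4H⁺ + 4e⁻ → n(O₂) = 0.003687/4 = 9.218×10^-4 mol → 0.0206 L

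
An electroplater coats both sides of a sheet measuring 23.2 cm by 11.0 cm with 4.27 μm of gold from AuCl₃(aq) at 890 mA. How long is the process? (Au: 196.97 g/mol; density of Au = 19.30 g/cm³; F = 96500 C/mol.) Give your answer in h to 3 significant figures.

1.93 h

Plated area = 2 × 23.2 × 11.0 = 510.4 cm²
Volume = 510.4 × 4.27×10⁻⁴ cm = 0.2179 cm³
m(Au) = 0.2179 × 19.30 = 4.205 g
n(Au) = 4.205 / 196.97 = 0.02135 mol; n(e⁻) = 3 × 0.02135 = 0.06405 mol
Q = 0.06405 × 96500 = 6181 C
t = 6181 / 0.890 = 6945 s = 1.93 h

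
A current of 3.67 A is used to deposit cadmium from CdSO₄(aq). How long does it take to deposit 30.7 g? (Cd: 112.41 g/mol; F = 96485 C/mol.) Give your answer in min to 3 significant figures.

n(Cd) = 30.7 / 112.41 = 0.2731 mol
Cd²⁺ + 2e⁻ → Cd, so n(e⁻) = 2 × 0.2731 = 0.5462 mol
Q = 0.5462 × 96485 = 52700 C
t = Q / I = 52700 / 3.67 = 14360 s = 239 min

239 min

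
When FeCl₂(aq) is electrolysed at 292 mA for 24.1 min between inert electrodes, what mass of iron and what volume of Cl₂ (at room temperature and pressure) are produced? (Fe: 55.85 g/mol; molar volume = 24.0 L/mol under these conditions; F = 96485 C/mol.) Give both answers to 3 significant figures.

0.122 g Fe; 0.0525 L Cl₂

Q = 0.292 × 1446 = 422.2 C; n(e⁻) = 422.2 / 96485 = 0.004376 mol
Cathode: Fe²⁺ + 2e⁻ → Fe → n(Fe) = 0.004376/2 = 0.002188 mol → 0.122 g
Anode: 2Cl⁻ → Cl₂ + 2e⁻ → n(Cl₂) = 0.004376/2 = 0.002188 mol → 0.0525 L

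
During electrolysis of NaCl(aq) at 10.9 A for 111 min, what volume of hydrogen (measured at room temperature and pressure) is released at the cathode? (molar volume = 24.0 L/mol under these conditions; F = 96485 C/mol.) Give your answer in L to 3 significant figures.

9.03 L

Q = 10.9 A × 6660 s = 72590 C
n(e⁻) = 72590 / 96485 = 0.7523 mol
2H⁺ + 2e⁻ → H₂, so n(H₂) = 0.7523 / 2 = 0.3762 mol
V = 0.3762 × 24.0 = 9.029 L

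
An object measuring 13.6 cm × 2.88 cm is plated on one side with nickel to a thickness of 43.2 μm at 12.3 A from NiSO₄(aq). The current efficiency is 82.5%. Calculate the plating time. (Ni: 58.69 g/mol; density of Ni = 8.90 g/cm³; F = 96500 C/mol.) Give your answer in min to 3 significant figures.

Plated area = 13.6 × 2.88 = 39.17 cm²
Volume = 39.17 × 43.2×10⁻⁴ cm = 0.1692 cm³
m(Ni) = 0.1692 × 8.90 = 1.506 g
n(Ni) = 1.506 / 58.69 = 0.02566 mol; n(e⁻) = 2 × 0.02566 = 0.05132 mol
Q = 0.05132 × 96500 / 0.825 = 6003 C
t = 6003 / 12.3 = 488.0 s = 8.13 min

8.13 min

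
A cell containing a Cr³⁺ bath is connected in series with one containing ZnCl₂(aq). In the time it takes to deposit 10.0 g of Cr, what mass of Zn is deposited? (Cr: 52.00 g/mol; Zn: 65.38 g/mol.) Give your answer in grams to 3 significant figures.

18.9 g

n(Cr) = 10.0 / 52.00 = 0.1923 mol
Cr³⁺ + 3e⁻ → Cr, so n(e⁻) = 3 × 0.1923 = 0.5769 mol
Same current for the same time ⇒ same n(e⁻) = 0.5769 mol in both cells.
Zn²⁺ + 2e⁻ → Zn, so n(Zn) = 0.5769 / 2 = 0.2885 mol
m(Zn) = 0.2885 × 65.38 = 18.9 g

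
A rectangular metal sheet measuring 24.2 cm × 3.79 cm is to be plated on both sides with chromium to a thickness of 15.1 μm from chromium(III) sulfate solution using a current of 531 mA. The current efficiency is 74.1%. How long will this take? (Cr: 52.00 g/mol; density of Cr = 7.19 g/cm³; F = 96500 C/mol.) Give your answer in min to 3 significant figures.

470 min

Plated area = 2 × 24.2 × 3.79 = 183.4 cm²
Volume = 183.4 × 15.1×10⁻⁴ cm = 0.2769 cm³
m(Cr) = 0.2769 × 7.19 = 1.991 g
n(Cr) = 1.991 / 52.00 = 0.03829 mol; n(e⁻) = 3 × 0.03829 = 0.1149 mol
Q = 0.1149 × 96500 / 0.741 = 14960 C
t = 14960 / 0.531 = 28170 s = 470 min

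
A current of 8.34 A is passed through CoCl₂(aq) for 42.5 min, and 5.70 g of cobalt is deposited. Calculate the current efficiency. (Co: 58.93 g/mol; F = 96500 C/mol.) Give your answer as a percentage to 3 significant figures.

87.8%

Q = 8.34 × 2550 = 21270 C
n(e⁻) = 21270 / 96500 = 0.2204 mol
Co²⁺ + 2e⁻ → Co, so theoretical n(Co) = 0.1102 mol → 6.494 g
Efficiency = 5.70 / 6.494 = 0.8777 = 87.8%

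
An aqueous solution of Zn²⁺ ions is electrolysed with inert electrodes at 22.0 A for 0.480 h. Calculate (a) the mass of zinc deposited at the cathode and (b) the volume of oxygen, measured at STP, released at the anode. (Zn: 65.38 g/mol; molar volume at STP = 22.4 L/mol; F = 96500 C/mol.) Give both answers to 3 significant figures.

12.9 g Zn; 2.21 L O₂

Q = 22.0 × 1728 = 38020 C; n(e⁻) = 38020 / 96500 = 0.3940 mol
Cathode: Zn²⁺ + 2e⁻ → Zn → n(Zn) = 0.3940/2 = 0.1970 mol → 12.9 g
Anode: 2H₂O → O₂ + 4H⁺ + 4e⁻ → n(O₂) = 0.3940/4 = 0.09850 mol → 2.21 L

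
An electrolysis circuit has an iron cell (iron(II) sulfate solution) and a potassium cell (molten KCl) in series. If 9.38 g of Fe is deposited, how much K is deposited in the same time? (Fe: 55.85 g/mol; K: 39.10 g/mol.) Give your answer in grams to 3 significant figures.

n(Fe) = 9.38 / 55.85 = 0.1679 mol
Fe²⁺ + 2e⁻ → Fe, so n(e⁻) = 2 × 0.1679 = 0.3358 mol
Since the cells are in series, n(e⁻) in the K cell is also 0.3358 mol.
K⁺ + e⁻ → K, so n(K) = 0.3358 mol
m(K) = 0.3358 × 39.10 = 13.1 g

13.1 g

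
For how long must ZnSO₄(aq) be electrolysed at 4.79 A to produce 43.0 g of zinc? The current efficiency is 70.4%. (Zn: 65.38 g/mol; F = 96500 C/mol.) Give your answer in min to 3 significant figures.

627 min

n(Zn) = 43.0 / 65.38 = 0.6577 mol
Zn²⁺ + 2e⁻ → Zn, so n(e⁻) = 2 × 0.6577 = 1.315 mol
Q = 1.315 × 96500 / 0.704 = 1.803×10^5 C
t = Q / I = 1.803×10^5 / 4.79 = 37640 s = 627 min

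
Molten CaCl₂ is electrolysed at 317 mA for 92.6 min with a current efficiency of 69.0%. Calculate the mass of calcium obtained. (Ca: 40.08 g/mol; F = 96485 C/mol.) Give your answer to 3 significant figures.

0.252 g

Q = 0.317 × 5556 = 1761 C
n(e⁻) = 1761 / 96485 = 0.01825 mol
Ca²⁺ + 2e⁻ → Ca, so theoretical m(Ca) = 0.009125 × 40.08 = 0.3657 g
Actual mass = 69.0% × 0.3657 = 0.252 g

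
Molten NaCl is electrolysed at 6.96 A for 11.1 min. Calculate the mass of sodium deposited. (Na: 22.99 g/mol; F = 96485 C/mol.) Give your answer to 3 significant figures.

Charge passed = 6.96 × 666 = 4635 C
n(e⁻) = 4635 / 96485 = 0.04804 mol
Na⁺ + e⁻ → Na, so n(Na) = 0.04804 mol
m = 0.04804 × 22.99 = 1.10 g

1.10 g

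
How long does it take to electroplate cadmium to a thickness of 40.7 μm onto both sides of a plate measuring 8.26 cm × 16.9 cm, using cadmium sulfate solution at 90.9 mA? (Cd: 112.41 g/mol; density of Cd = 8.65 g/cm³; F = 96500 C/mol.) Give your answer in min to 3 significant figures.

3090 min

Plated area = 2 × 8.26 × 16.9 = 279.2 cm²
Volume = 279.2 × 40.7×10⁻⁴ cm = 1.136 cm³
m(Cd) = 1.136 × 8.65 = 9.826 g
n(Cd) = 9.826 / 112.41 = 0.08741 mol; n(e⁻) = 2 × 0.08741 = 0.1748 mol
Q = 0.1748 × 96500 = 16870 C
t = 16870 / 0.0909 = 1.856×10^5 s = 3090 min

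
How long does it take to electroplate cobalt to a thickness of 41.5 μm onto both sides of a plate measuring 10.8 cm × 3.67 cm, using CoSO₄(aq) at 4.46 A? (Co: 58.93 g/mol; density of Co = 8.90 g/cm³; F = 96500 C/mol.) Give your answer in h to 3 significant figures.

0.597 h

Plated area = 2 × 10.8 × 3.67 = 79.27 cm²
Volume = 79.27 × 41.5×10⁻⁴ cm = 0.3290 cm³
m(Co) = 0.3290 × 8.90 = 2.928 g
n(Co) = 2.928 / 58.93 = 0.04969 mol; n(e⁻) = 2 × 0.04969 = 0.09938 mol
Q = 0.09938 × 96500 = 9590 C
t = 9590 / 4.46 = 2150 s = 0.597 h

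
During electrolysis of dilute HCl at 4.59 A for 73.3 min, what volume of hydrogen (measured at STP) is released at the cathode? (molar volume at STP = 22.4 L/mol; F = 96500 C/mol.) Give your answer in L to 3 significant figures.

Q = 4.59 A × 4398 s = 20190 C
n(e⁻) = 20190 / 96500 = 0.2092 mol
2H⁺ + 2e⁻ → H₂, so n(H₂) = 0.2092 / 2 = 0.1046 mol
V = 0.1046 × 22.4 = 2.343 L

2.34 L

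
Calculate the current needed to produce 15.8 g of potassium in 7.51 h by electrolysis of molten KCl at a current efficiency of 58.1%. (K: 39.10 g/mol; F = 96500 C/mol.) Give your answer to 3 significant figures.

2.48 A

n(K) = 15.8 / 39.10 = 0.4041 mol
K⁺ + e⁻ → K, so n(e⁻) = 0.4041 mol
Q = 0.4041 × 96500 / 0.581 = 67120 C
I = Q / t = 67120 / 27036 s = 2.48 A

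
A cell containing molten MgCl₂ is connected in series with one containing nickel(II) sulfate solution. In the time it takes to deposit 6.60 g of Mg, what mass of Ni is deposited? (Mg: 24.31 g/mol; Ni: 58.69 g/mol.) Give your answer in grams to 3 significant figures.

15.9 g

n(Mg) = 6.60 / 24.31 = 0.2715 mol
Mg²⁺ + 2e⁻ → Mg, so n(e⁻) = 2 × 0.2715 = 0.5430 mol
Since the cells are in series, n(e⁻) in the Ni cell is also 0.5430 mol.
Ni²⁺ + 2e⁻ → Ni, so n(Ni) = 0.5430 / 2 = 0.2715 mol
m(Ni) = 0.2715 × 58.69 = 15.9 g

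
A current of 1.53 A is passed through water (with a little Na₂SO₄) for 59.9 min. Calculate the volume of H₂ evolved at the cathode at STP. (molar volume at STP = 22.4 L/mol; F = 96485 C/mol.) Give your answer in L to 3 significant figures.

0.638 L

Q = It = 1.53 × 3594 = 5499 C
n(e⁻) = Q/F = 5499/96485 = 0.05699 mol
2H⁺ + 2e⁻ → H₂, so n(H₂) = 0.05699 / 2 = 0.02850 mol
V = 0.02850 × 22.4 = 0.6384 L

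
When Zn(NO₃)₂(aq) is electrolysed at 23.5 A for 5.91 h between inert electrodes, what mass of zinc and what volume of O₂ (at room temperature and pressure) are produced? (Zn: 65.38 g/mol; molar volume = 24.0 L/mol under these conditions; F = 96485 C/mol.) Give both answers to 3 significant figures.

Q = 23.5 × 21276 = 5.000×10^5 C; n(e⁻) = 5.000×10^5 / 96485 = 5.182 mol
Cathode: Zn²⁺ + 2e⁻ → Zn → n(Zn) = 5.182/2 = 2.591 mol → 169 g
Anode: 2H₂O → O₂ + 4H⁺ + 4e⁻ → n(O₂) = 5.182/4 = 1.296 mol → 31.1 L

169 g Zn; 31.1 L O₂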